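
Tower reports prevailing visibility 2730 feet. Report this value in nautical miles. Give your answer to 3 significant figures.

1 ft = 0.000164579 nmi, so 2730 × 0.000164579 = 0.449 nmi.

0.449 nmi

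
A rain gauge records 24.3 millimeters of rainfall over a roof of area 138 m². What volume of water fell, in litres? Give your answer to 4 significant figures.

3353 litres

1 mm over 1 m² is 1 L, so volume = 24.3 × 138 = 3353.4 L ≈ 3353 L.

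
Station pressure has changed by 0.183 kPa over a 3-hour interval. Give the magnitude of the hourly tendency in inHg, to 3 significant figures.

0.183 kPa / 3 h × 0.2953 inHg/kPa = 0.0180 inHg/h.

0.0180 inHg per hour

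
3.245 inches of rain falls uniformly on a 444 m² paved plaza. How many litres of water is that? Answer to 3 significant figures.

36600 litres

Depth: 3.245 in × 25.4 = 82.423 mm.
1 mm over 1 m² is 1 L, so volume = 82.423 × 444 = 36595.812 L ≈ 36600 L.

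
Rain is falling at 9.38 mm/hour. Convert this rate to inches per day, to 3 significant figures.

9.38 mm/hour × 0.0393701 in/mm × 24 hour/day = 8.86 in/day.

8.86 in/day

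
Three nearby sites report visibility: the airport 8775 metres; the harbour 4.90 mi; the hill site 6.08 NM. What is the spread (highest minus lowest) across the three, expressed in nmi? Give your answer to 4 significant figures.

1.822 nmi

the airport: 8775 m = 4.73812 nmi.
the harbour: 4.90 SM = 4.25798 nmi.
Spread: 6.08000 − 4.25798 = 1.822 nmi.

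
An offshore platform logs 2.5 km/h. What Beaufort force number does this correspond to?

Beaufort force 1

2.5 km/h = 0.7 m/s, which is Beaufort 1 (light air, 0.3–1.5 m/s).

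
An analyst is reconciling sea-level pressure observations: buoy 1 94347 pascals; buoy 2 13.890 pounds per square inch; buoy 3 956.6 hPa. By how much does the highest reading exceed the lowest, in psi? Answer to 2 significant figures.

buoy 1: 94347 Pa = 13.6839 psi.
buoy 3: 956.6 hPa = 13.8743 psi.
Spread: 13.8900 − 13.6839 = 0.21 psi.

0.21 psi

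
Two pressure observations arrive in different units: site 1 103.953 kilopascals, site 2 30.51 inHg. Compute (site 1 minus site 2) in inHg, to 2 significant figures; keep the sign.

site 1: 103.953 kPa = 30.6973 inHg.
Difference: 30.6973 − 30.5100 = 0.19 inHg.

0.19 inHg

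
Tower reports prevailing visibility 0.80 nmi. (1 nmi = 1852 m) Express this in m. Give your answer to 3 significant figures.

1 nmi = 1852 m, so 0.80 × 1852 = 1480 m.

1480 m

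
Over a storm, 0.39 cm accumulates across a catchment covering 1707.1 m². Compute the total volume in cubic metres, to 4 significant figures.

Depth: 0.39 cm × 10 = 3.9 mm.
1 mm over 1 m² is 1 L, so volume = 3.9 × 1707.1 = 6657.69 L = 6.658 m³.

6.658 cubic metres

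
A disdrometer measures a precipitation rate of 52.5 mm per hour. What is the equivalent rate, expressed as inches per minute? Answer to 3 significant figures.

0.0344 in/minute

52.5 mm/hour × 0.0393701 in/mm × 0.0166667 hour/minute = 0.0344 in/minute.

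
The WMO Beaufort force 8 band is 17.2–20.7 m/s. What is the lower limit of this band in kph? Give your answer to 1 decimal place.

17.2–20.7 m/s × 3.6 = 61.9–74.5 km/h.

61.9 km/h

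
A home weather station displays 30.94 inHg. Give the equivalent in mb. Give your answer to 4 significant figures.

1048 mb

1 inHg = 33.8639 mb, so 30.94 × 33.8639 = 1048 mb.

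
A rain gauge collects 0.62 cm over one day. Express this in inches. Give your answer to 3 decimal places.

1 cm = 0.393701 in, so 0.62 × 0.393701 = 0.244 in.

0.244 in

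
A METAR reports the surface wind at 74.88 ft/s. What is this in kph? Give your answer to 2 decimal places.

1 ft/s = 1.09728 km/h, so 74.88 × 1.09728 = 82.16 km/h.

82.16 km/h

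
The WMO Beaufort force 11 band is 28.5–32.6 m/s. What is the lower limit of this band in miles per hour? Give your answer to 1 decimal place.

63.8 mph

28.5–32.6 m/s × 2.237 = 63.8–72.9 mph.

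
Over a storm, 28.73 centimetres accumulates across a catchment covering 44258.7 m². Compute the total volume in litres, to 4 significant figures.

12720000 litres

Depth: 28.73 cm × 10 = 287.3 mm.
1 mm over 1 m² is 1 L, so volume = 287.3 × 44258.7 = 12715525 L ≈ 12720000 L.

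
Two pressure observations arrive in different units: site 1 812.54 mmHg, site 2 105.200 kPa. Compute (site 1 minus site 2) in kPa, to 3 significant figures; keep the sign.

site 1: 812.54 mmHg = 108.3298 kPa.
Difference: 108.3298 − 105.2000 = 3.13 kPa.

3.13 kPa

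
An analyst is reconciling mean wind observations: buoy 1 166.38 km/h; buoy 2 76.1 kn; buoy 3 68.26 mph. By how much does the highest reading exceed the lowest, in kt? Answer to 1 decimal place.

30.5 kt

buoy 1: 166.38 km/h = 89.838 kt.
buoy 3: 68.26 mph = 59.316 kt.
Spread: 89.838 − 59.316 = 30.5 kt.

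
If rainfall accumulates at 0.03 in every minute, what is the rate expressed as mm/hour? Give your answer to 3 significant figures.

45.7 mm/hour

0.03 in/minute × 25.4 mm/in × 60 minute/hour = 45.7 mm/hour.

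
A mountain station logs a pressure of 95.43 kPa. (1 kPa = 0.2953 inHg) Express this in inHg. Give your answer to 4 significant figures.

28.18 inHg

1 kPa = 0.2953 inHg, so 95.43 × 0.2953 = 28.18 inHg.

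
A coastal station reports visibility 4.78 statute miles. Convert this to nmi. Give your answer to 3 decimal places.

4.154 nmi

1 SM = 0.868976 nmi, so 4.78 × 0.868976 = 4.154 nmi.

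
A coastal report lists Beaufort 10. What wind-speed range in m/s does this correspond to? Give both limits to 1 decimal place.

Beaufort 10 (storm) spans 24.5–28.4 m/s.

24.5 to 28.4 m/s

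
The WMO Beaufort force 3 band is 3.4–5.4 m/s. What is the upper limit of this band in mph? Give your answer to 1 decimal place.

12.1 mph

3.4–5.4 m/s × 2.237 = 7.6–12.1 mph.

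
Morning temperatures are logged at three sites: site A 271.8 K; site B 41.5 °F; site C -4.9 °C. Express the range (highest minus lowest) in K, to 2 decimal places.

10.18 K

site A: 271.8 K = -1.350 °C.
site B: 41.5 °F = 5.278 °C.
Spread: 5.278 − (-4.900) = 10.178 °C.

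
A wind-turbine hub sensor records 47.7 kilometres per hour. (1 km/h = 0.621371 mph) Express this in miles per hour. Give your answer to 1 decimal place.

1 km/h = 0.621371 mph, so 47.7 × 0.621371 = 29.6 mph.

29.6 mph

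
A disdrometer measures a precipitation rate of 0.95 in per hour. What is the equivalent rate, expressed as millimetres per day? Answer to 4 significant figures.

579.1 mm/day

0.95 in/hour × 25.4 mm/in × 24 hour/day = 579.1 mm/day.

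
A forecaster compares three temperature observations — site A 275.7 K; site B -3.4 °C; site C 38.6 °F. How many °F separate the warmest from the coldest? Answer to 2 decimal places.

site A: 275.7 K = 2.550 °C.
site C: 38.6 °F = 3.667 °C.
Spread: 3.667 − (-3.400) = 7.067 °C = 12.72 °F.

12.72 °F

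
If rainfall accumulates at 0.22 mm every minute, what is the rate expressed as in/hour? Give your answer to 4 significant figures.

0.5197 in/hour

0.22 mm/minute × 0.0393701 in/mm × 60 minute/hour = 0.5197 in/hour.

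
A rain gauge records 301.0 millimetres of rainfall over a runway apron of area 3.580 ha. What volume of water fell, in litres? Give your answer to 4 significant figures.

Area: 3.580 ha = 35800 m².
1 mm over 1 m² is 1 L, so volume = 301 × 35800 = 10775800 L ≈ 10780000 L.

10780000 litres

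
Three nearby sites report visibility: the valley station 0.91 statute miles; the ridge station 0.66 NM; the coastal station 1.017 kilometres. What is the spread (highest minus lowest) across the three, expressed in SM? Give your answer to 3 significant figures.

0.278 SM

the ridge station: 0.66 nmi = 0.75951 SM.
the coastal station: 1.017 km = 0.63193 SM.
Spread: 0.91000 − 0.63193 = 0.278 SM.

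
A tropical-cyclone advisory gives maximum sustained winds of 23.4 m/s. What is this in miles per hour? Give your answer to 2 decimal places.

52.34 mph

1 m/s = 2.23694 mph, so 23.4 × 2.23694 = 52.34 mph.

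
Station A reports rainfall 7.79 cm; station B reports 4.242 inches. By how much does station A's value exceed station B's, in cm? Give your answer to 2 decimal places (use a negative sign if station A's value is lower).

station B: 4.242 in = 10.7747 cm.
Difference: 7.7900 − 10.7747 = -2.98 cm.

-2.98 cm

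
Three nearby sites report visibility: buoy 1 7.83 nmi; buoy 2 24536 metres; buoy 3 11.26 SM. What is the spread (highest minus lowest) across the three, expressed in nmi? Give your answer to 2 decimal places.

5.42 nmi

buoy 2: 24536 m = 13.2484 nmi.
buoy 3: 11.26 SM = 9.7847 nmi.
Spread: 13.2484 − 7.8300 = 5.42 nmi.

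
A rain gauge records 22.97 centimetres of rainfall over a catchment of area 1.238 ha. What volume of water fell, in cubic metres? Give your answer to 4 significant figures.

Depth: 22.97 cm × 10 = 229.7 mm.
Area: 1.238 ha = 12380 m².
1 mm over 1 m² is 1 L, so volume = 229.7 × 12380 = 2843686 L = 2844 m³.

2844 cubic metres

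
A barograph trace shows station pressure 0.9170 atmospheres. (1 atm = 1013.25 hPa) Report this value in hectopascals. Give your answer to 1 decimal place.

929.2 hPa

1 atm = 1013.25 hPa, so 0.9170 × 1013.25 = 929.2 hPa.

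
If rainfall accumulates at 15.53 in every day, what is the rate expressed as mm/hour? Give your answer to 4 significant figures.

16.44 mm/hour

15.53 in/day × 25.4 mm/in × 0.0416667 day/hour = 16.44 mm/hour.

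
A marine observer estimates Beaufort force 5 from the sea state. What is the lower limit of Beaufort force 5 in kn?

17 kt

Beaufort 5 (fresh breeze) spans 17–21 knots.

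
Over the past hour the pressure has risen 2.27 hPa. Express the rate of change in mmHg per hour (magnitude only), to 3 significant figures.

1.70 mmHg per hour

2.27 hPa / 1 h × 0.750062 mmHg/hPa = 1.70 mmHg/h.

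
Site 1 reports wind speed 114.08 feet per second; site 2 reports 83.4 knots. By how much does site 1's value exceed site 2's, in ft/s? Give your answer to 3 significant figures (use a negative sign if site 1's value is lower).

site 2: 83.4 kt = 140.763 ft/s.
Difference: 114.080 − 140.763 = -26.7 ft/s.

-26.7 ft/s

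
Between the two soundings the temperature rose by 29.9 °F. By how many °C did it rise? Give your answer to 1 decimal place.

16.6 °C

Converting a difference, only the 9/5 scale factor applies: Δ°C = 29.9 × 0.5556 = 16.6 °C.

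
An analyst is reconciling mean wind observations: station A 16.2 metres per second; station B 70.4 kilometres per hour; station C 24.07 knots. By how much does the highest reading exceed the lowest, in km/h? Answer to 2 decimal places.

25.82 km/h

station A: 16.2 m/s = 58.3200 km/h.
station C: 24.07 kt = 44.5776 km/h.
Spread: 70.4000 − 44.5776 = 25.82 km/h.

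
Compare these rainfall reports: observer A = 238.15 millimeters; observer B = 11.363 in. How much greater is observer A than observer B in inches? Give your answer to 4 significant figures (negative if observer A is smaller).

-1.987 in

observer A: 238.15 mm = 9.37598 in.
Difference: 9.37598 − 11.36300 = -1.987 in.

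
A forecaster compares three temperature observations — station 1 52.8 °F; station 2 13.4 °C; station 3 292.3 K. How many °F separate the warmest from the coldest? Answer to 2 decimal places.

station 1: 52.8 °F = 11.556 °C.
station 3: 292.3 K = 19.150 °C.
Spread: 19.150 − 11.556 = 7.594 °C = 13.67 °F.

13.67 °F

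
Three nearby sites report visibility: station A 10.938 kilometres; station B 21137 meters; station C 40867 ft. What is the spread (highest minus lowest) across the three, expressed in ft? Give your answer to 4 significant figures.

33460 ft

station A: 10.938 km = 35885.83 ft.
station B: 21137 m = 69347.11 ft.
Spread: 69347.11 − 35885.83 = 33460 ft.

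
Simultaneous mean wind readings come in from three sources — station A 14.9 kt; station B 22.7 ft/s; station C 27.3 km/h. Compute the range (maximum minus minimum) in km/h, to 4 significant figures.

station A: 14.9 kt = 27.59480 km/h.
station B: 22.7 ft/s = 24.90826 km/h.
Spread: 27.59480 − 24.90826 = 2.687 km/h.

2.687 km/h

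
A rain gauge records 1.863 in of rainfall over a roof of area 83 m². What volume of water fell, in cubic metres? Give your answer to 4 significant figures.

3.928 cubic metres

Depth: 1.863 in × 25.4 = 47.3202 mm.
1 mm over 1 m² is 1 L, so volume = 47.3202 × 83 = 3927.5766 L = 3.928 m³.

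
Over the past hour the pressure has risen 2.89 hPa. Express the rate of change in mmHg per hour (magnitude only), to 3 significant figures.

2.89 hPa / 1 h × 0.750062 mmHg/hPa = 2.17 mmHg/h.

2.17 mmHg per hour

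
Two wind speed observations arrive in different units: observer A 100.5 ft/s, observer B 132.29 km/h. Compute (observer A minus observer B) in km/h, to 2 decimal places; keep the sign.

-22.01 km/h

observer A: 100.5 ft/s = 110.2766 km/h.
Difference: 110.2766 − 132.2900 = -22.01 km/h.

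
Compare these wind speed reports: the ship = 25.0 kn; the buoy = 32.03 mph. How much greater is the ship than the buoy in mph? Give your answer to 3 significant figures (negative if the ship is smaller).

-3.26 mph

the ship: 25.0 kt = 28.7695 mph.
Difference: 28.7695 − 32.0300 = -3.26 mph.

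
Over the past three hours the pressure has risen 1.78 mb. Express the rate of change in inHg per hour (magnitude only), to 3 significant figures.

1.78 mb / 3 h × 0.02953 inHg/mb = 0.0175 inHg/h.

0.0175 inHg per hour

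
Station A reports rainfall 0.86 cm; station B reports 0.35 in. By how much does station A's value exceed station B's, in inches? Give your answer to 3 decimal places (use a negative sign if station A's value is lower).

-0.011 in

station A: 0.86 cm = 0.33858 in.
Difference: 0.33858 − 0.35000 = -0.011 in.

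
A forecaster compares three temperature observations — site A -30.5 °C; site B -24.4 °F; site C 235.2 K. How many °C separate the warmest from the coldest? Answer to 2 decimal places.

7.45 °C

site B: -24.4 °F = -31.333 °C.
site C: 235.2 K = -37.950 °C.
Spread: (-30.500) − (-37.950) = 7.450 °C.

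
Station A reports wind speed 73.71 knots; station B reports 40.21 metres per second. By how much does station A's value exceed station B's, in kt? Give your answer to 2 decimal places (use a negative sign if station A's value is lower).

station B: 40.21 m/s = 78.1620 kt.
Difference: 73.7100 − 78.1620 = -4.45 kt.

-4.45 kt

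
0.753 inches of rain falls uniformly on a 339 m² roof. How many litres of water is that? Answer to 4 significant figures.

Depth: 0.753 in × 25.4 = 19.1262 mm.
1 mm over 1 m² is 1 L, so volume = 19.1262 × 339 = 6483.7818 L ≈ 6484 L.

6484 litres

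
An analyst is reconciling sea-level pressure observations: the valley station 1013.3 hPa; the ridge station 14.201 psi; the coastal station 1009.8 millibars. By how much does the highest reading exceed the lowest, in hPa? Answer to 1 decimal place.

34.2 hPa

the ridge station: 14.201 psi = 979.124 hPa.
the coastal station: 1009.8 mb = 1009.800 hPa.
Spread: 1013.300 − 979.124 = 34.2 hPa.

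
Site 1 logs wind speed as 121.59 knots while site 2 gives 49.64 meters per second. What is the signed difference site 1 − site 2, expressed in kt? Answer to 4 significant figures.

25.10 kt

site 2: 49.64 m/s = 96.4924 kt.
Difference: 121.5900 − 96.4924 = 25.10 kt.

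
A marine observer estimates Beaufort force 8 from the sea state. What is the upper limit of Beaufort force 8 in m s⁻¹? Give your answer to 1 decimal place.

Beaufort 8 (gale) spans 17.2–20.7 m/s.

20.7 m/s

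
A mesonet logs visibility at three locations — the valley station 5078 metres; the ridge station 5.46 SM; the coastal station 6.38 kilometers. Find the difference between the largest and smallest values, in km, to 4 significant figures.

3.709 km

the valley station: 5078 m = 5.07800 km.
the ridge station: 5.46 SM = 8.78702 km.
Spread: 8.78702 − 5.07800 = 3.709 km.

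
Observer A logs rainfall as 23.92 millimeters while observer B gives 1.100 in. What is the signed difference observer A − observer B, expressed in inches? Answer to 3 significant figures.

-0.158 in

observer A: 23.92 mm = 0.94173 in.
Difference: 0.94173 − 1.10000 = -0.158 in.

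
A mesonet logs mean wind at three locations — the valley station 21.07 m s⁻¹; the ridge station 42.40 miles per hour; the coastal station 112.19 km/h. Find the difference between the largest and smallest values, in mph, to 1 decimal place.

27.3 mph

the valley station: 21.07 m/s = 47.132 mph.
the coastal station: 112.19 km/h = 69.712 mph.
Spread: 69.712 − 42.400 = 27.3 mph.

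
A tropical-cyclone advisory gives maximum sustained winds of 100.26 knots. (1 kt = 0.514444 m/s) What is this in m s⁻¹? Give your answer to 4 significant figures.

51.58 m/s

1 kt = 0.514444 m/s, so 100.26 × 0.514444 = 51.58 m/s.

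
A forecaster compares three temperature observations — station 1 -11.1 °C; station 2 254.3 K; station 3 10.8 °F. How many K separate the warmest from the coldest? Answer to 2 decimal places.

station 2: 254.3 K = -18.850 °C.
station 3: 10.8 °F = -11.778 °C.
Spread: (-11.100) − (-18.850) = 7.750 °C.

7.75 K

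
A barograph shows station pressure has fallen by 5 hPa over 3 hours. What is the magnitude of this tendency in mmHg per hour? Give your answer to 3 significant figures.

5 hPa / 3 h × 0.750062 mmHg/hPa = 1.25 mmHg/h.

1.25 mmHg per hour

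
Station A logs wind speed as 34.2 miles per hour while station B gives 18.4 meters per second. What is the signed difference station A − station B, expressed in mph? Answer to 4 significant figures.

-6.960 mph

station B: 18.4 m/s = 41.15963 mph.
Difference: 34.20000 − 41.15963 = -6.960 mph.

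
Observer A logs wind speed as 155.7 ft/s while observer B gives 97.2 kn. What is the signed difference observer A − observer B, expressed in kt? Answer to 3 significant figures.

-4.95 kt

observer A: 155.7 ft/s = 92.2497 kt.
Difference: 92.2497 − 97.2000 = -4.95 kt.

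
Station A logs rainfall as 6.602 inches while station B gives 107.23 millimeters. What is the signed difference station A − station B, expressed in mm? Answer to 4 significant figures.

station A: 6.602 in = 167.6908 mm.
Difference: 167.6908 − 107.2300 = 60.46 mm.

60.46 mm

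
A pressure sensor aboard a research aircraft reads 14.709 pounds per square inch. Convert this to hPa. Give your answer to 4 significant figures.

1 psi = 68.9476 hPa, so 14.709 × 68.9476 = 1014 hPa.

1014 hPa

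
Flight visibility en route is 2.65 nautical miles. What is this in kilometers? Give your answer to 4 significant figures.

4.908 km

1 nmi = 1.852 km, so 2.65 × 1.852 = 4.908 km.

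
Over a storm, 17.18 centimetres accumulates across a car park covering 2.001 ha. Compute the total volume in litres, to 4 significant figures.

Depth: 17.18 cm × 10 = 171.8 mm.
Area: 2.001 ha = 20010 m².
1 mm over 1 m² is 1 L, so volume = 171.8 × 20010 = 3437718 L ≈ 3438000 L.

3438000 litres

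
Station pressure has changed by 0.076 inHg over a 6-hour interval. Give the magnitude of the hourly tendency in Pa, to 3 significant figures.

42.9 Pa per hour

0.076 inHg / 6 h × 3386.39 Pa/inHg = 42.9 Pa/h.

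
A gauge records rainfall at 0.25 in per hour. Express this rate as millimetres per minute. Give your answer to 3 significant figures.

0.25 in/hour × 25.4 mm/in × 0.0166667 hour/minute = 0.106 mm/minute.

0.106 mm/minute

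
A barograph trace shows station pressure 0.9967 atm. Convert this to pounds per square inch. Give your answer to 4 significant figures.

1 atm = 14.6959 psi, so 0.9967 × 14.6959 = 14.65 psi.

14.65 psi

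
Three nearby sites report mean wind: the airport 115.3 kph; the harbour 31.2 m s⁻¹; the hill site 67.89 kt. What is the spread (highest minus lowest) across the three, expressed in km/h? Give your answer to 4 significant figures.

13.41 km/h

the harbour: 31.2 m/s = 112.3200 km/h.
the hill site: 67.89 kt = 125.7323 km/h.
Spread: 125.7323 − 112.3200 = 13.41 km/h.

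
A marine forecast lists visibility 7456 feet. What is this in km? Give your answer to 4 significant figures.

2.273 km

1 ft = 0.0003048 km, so 7456 × 0.0003048 = 2.273 km.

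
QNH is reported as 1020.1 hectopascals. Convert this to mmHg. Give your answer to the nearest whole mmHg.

1 hPa = 0.750062 mmHg, so 1020.1 × 0.750062 = 765 mmHg.

765 mmHg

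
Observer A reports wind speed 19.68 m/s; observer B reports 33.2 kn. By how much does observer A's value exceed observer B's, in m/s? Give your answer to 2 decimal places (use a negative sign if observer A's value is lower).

2.60 m/s

observer B: 33.2 kt = 17.0796 m/s.
Difference: 19.6800 − 17.0796 = 2.60 m/s.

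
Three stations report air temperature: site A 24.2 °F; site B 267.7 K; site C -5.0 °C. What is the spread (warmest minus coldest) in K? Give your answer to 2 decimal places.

1.12 K

site A: 24.2 °F = -4.333 °C.
site B: 267.7 K = -5.450 °C.
Spread: (-4.333) − (-5.450) = 1.117 °C.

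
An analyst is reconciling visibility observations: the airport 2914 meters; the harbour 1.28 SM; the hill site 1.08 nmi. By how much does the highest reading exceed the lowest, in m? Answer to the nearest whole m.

914 m

the harbour: 1.28 SM = 2059.96 m.
the hill site: 1.08 nmi = 2000.16 m.
Spread: 2914.00 − 2000.16 = 914 m.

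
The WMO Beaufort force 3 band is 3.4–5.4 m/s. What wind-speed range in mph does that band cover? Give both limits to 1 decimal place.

7.6 to 12.1 mph

3.4–5.4 m/s × 2.237 = 7.6–12.1 mph.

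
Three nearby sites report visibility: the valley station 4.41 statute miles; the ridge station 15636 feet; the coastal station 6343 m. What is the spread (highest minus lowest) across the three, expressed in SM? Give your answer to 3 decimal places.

1.449 SM

the ridge station: 15636 ft = 2.96136 SM.
the coastal station: 6343 m = 3.94136 SM.
Spread: 4.41000 − 2.96136 = 1.449 SM.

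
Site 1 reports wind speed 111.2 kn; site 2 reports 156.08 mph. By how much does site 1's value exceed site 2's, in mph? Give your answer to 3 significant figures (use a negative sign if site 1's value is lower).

site 1: 111.2 kt = 127.967 mph.
Difference: 127.967 − 156.080 = -28.1 mph.

-28.1 mph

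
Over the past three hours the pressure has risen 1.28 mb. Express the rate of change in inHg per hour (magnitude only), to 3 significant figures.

0.0126 inHg per hour

1.28 mb / 3 h × 0.02953 inHg/mb = 0.0126 inHg/h.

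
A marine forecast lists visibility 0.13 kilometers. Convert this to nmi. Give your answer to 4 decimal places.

0.0702 nmi

1 km = 0.539957 nmi, so 0.13 × 0.539957 = 0.0702 nmi.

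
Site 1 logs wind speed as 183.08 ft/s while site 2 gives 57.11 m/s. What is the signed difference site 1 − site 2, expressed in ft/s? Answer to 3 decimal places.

-4.289 ft/s

site 2: 57.11 m/s = 187.36877 ft/s.
Difference: 183.08000 − 187.36877 = -4.289 ft/s.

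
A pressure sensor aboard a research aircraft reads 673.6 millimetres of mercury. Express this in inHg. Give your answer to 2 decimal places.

26.52 inHg

1 mmHg = 0.0393701 inHg, so 673.6 × 0.0393701 = 26.52 inHg.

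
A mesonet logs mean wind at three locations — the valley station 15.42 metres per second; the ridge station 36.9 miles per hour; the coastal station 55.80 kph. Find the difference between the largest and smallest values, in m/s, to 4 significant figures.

the ridge station: 36.9 mph = 16.49578 m/s.
the coastal station: 55.80 km/h = 15.50000 m/s.
Spread: 16.49578 − 15.42000 = 1.076 m/s.

1.076 m/s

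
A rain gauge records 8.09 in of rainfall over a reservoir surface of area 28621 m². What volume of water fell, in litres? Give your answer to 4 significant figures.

Depth: 8.09 in × 25.4 = 205.486 mm.
1 mm over 1 m² is 1 L, so volume = 205.486 × 28621 = 5881214.8 L ≈ 5881000 L.

5881000 litres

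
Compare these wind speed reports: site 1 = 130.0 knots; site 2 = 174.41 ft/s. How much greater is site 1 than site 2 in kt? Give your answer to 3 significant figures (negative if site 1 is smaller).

site 2: 174.41 ft/s = 103.335 kt.
Difference: 130.000 − 103.335 = 26.7 kt.

26.7 kt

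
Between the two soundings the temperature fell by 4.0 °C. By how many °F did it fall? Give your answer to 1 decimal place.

A change of 1 °C equals a change of 1.8 °F: Δ°F = 4.0 × 1.8 = 7.2 °F.

7.2 °F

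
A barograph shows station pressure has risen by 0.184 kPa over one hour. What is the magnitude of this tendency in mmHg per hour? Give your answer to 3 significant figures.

0.184 kPa / 1 h × 7.50062 mmHg/kPa = 1.38 mmHg/h.

1.38 mmHg per hour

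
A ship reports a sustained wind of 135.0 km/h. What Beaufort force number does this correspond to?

Beaufort force 12

135.0 km/h = 37.5 m/s, which is Beaufort 12 (hurricane force, ≥32.7 m/s).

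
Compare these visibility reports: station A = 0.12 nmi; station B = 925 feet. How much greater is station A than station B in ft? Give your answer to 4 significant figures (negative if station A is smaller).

-195.9 ft

station A: 0.12 nmi = 729.134 ft.
Difference: 729.134 − 925.000 = -195.9 ft.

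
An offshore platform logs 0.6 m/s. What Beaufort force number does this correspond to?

Beaufort force 1

0.6 m/s lies in the Beaufort 1 band (light air, 0.3–1.5 m/s).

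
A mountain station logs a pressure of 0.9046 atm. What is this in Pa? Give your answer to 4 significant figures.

1 atm = 101325 Pa, so 0.9046 × 101325 = 91660 Pa.

91660 Pa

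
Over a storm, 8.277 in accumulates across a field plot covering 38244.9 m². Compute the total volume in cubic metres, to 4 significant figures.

Depth: 8.277 in × 25.4 = 210.2358 mm.
1 mm over 1 m² is 1 L, so volume = 210.2358 × 38244.9 = 8040447.1 L = 8040 m³.

8040 cubic metres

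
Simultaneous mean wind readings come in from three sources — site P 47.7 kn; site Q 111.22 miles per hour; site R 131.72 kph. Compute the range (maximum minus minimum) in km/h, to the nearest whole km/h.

91 km/h

site P: 47.7 kt = 88.34 km/h.
site Q: 111.22 mph = 178.99 km/h.
Spread: 178.99 − 88.34 = 91 km/h.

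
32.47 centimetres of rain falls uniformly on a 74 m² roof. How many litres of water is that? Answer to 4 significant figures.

Depth: 32.47 cm × 10 = 324.7 mm.
1 mm over 1 m² is 1 L, so volume = 324.7 × 74 = 24027.8 L ≈ 24030 L.

24030 litres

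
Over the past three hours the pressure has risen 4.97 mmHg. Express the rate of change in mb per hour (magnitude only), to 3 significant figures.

2.21 mb per hour

4.97 mmHg / 3 h × 1.33322 mb/mmHg = 2.21 mb/h.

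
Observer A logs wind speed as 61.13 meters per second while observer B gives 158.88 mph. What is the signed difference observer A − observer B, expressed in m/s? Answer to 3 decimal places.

-9.896 m/s

observer B: 158.88 mph = 71.02572 m/s.
Difference: 61.13000 − 71.02572 = -9.896 m/s.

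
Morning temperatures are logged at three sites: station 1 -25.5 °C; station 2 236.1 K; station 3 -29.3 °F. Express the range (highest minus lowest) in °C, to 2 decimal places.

11.55 °C

station 2: 236.1 K = -37.050 °C.
station 3: -29.3 °F = -34.056 °C.
Spread: (-25.500) − (-37.050) = 11.550 °C.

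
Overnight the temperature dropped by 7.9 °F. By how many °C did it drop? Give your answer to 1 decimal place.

4.4 °C

A change of 1 °C equals a change of 1.8 °F: Δ°C = 7.9 × 0.5556 = 4.4 °C.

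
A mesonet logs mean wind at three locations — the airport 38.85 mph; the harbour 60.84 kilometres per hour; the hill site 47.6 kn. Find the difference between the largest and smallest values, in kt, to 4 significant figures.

the airport: 38.85 mph = 33.7597 kt.
the harbour: 60.84 km/h = 32.8510 kt.
Spread: 47.6000 − 32.8510 = 14.75 kt.

14.75 kt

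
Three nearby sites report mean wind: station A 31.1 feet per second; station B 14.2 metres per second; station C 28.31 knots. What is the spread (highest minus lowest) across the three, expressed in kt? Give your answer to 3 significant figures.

9.88 kt

station A: 31.1 ft/s = 18.4262 kt.
station B: 14.2 m/s = 27.6026 kt.
Spread: 28.3100 − 18.4262 = 9.88 kt.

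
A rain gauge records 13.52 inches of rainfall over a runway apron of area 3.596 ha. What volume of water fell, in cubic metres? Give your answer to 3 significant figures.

Depth: 13.52 in × 25.4 = 343.408 mm.
Area: 3.596 ha = 35960 m².
1 mm over 1 m² is 1 L, so volume = 343.408 × 35960 = 12348952 L = 12300 m³.

12300 cubic metres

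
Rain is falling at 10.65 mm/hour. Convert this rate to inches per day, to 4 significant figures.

10.06 in/day

10.65 mm/hour × 0.0393701 in/mm × 24 hour/day = 10.06 in/day.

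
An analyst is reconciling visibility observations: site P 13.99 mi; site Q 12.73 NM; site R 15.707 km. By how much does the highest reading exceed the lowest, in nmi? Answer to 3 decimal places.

4.249 nmi

site P: 13.99 SM = 12.15698 nmi.
site R: 15.707 km = 8.48110 nmi.
Spread: 12.73000 − 8.48110 = 4.249 nmi.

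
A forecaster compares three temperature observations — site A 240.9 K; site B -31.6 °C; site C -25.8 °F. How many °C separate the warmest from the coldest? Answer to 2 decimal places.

0.65 °C

site A: 240.9 K = -32.250 °C.
site C: -25.8 °F = -32.111 °C.
Spread: (-31.600) − (-32.250) = 0.650 °C.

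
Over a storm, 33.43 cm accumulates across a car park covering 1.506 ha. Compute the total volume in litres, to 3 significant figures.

5030000 litres

Depth: 33.43 cm × 10 = 334.3 mm.
Area: 1.506 ha = 15060 m².
1 mm over 1 m² is 1 L, so volume = 334.3 × 15060 = 5034558 L ≈ 5030000 L.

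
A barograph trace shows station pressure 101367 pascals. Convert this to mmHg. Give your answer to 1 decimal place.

1 Pa = 0.00750062 mmHg, so 101367 × 0.00750062 = 760.3 mmHg.

760.3 mmHg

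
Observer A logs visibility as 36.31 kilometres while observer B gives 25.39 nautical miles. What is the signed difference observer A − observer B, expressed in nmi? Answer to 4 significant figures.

-5.784 nmi

observer A: 36.31 km = 19.60583 nmi.
Difference: 19.60583 − 25.39000 = -5.784 nmi.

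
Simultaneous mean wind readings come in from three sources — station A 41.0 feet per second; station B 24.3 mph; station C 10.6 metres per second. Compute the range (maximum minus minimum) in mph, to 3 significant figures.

station A: 41.0 ft/s = 27.9545 mph.
station C: 10.6 m/s = 23.7115 mph.
Spread: 27.9545 − 23.7115 = 4.24 mph.

4.24 mph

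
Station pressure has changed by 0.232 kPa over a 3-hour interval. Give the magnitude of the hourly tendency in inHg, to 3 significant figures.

0.0228 inHg per hour

0.232 kPa / 3 h × 0.2953 inHg/kPa = 0.0228 inHg/h.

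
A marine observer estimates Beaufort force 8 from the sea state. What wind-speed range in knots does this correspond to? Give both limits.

34 to 40 kt

Beaufort 8 (gale) spans 34–40 knots.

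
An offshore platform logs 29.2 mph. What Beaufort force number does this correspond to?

Beaufort force 6

29.2 mph = 13.1 m/s, which is Beaufort 6 (strong breeze, 10.8–13.8 m/s).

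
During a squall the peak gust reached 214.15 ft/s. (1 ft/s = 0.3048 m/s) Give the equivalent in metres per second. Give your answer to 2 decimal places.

1 ft/s = 0.3048 m/s, so 214.15 × 0.3048 = 65.27 m/s.

65.27 m/s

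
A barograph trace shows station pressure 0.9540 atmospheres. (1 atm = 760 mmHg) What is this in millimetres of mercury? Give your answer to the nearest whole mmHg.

725 mmHg

1 atm = 760 mmHg, so 0.9540 × 760 = 725 mmHg.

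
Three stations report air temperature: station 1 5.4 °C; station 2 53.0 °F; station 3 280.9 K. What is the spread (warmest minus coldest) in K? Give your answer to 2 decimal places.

6.27 K

station 2: 53.0 °F = 11.667 °C.
station 3: 280.9 K = 7.750 °C.
Spread: 11.667 − 5.400 = 6.267 °C.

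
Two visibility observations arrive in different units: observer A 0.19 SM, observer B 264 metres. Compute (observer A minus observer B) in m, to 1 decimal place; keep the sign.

observer A: 0.19 SM = 305.775 m.
Difference: 305.775 − 264.000 = 41.8 m.

41.8 m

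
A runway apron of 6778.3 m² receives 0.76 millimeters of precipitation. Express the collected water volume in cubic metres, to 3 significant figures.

5.15 cubic metres

1 mm over 1 m² is 1 L, so volume = 0.76 × 6778.3 = 5151.508 L = 5.15 m³.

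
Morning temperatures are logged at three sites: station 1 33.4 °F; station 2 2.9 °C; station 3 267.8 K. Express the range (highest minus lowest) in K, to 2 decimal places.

station 1: 33.4 °F = 0.778 °C.
station 3: 267.8 K = -5.350 °C.
Spread: 2.900 − (-5.350) = 8.250 °C.

8.25 K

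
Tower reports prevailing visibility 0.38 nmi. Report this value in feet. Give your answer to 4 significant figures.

1 nmi = 6076.12 ft, so 0.38 × 6076.12 = 2309 ft.

2309 ft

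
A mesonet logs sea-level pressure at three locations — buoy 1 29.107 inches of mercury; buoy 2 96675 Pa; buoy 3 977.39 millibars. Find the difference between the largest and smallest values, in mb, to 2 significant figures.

19 mb

buoy 1: 29.107 inHg = 985.68 mb.
buoy 2: 96675 Pa = 966.75 mb.
Spread: 985.68 − 966.75 = 19 mb.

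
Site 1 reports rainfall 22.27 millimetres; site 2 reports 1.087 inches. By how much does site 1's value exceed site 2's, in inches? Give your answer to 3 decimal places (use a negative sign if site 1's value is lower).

site 1: 22.27 mm = 0.87677 in.
Difference: 0.87677 − 1.08700 = -0.210 in.

-0.210 in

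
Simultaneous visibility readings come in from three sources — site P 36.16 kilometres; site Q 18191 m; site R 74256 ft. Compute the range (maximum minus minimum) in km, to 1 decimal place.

site Q: 18191 m = 18.191 km.
site R: 74256 ft = 22.633 km.
Spread: 36.160 − 18.191 = 18.0 km.

18.0 km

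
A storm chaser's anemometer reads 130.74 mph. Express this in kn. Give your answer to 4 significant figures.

113.6 kt

1 mph = 0.868976 kt, so 130.74 × 0.868976 = 113.6 kt.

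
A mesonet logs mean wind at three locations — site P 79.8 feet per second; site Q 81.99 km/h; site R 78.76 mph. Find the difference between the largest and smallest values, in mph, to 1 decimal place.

27.8 mph

site P: 79.8 ft/s = 54.409 mph.
site Q: 81.99 km/h = 50.946 mph.
Spread: 78.760 − 50.946 = 27.8 mph.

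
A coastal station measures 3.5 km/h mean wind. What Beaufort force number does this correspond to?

3.5 km/h = 1.0 m/s, which is Beaufort 1 (light air, 0.3–1.5 m/s).

Beaufort force 1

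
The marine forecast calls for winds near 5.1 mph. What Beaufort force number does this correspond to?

5.1 mph = 2.3 m/s, which is Beaufort 2 (light breeze, 1.6–3.3 m/s).

Beaufort force 2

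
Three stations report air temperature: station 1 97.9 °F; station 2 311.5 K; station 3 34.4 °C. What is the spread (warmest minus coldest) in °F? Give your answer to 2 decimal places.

station 1: 97.9 °F = 36.611 °C.
station 2: 311.5 K = 38.350 °C.
Spread: 38.350 − 34.400 = 3.950 °C = 7.11 °F.

7.11 °F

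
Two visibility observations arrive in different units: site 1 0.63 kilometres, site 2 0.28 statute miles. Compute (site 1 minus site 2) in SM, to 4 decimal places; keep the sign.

site 1: 0.63 km = 0.391464 SM.
Difference: 0.391464 − 0.280000 = 0.1115 SM.

0.1115 SM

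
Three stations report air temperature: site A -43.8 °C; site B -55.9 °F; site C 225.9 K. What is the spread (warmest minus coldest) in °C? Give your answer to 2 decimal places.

5.03 °C

site B: -55.9 °F = -48.833 °C.
site C: 225.9 K = -47.250 °C.
Spread: (-43.800) − (-48.833) = 5.033 °C.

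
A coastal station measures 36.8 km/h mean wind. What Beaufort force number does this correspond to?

Beaufort force 5

36.8 km/h = 10.2 m/s, which is Beaufort 5 (fresh breeze, 8.0–10.7 m/s).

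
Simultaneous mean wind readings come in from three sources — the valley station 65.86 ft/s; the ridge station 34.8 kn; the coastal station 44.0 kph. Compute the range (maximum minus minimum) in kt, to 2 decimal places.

15.26 kt

the valley station: 65.86 ft/s = 39.0210 kt.
the coastal station: 44.0 km/h = 23.7581 kt.
Spread: 39.0210 − 23.7581 = 15.26 kt.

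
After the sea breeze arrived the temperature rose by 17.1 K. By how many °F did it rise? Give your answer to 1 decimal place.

30.8 °F

Converting a difference, only the 9/5 scale factor applies: Δ°F = 17.1 × 1.8 = 30.8 °F.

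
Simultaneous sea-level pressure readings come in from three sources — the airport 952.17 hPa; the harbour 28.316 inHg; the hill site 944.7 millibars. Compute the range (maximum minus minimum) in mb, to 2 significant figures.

14 mb

the airport: 952.17 hPa = 952.17 mb.
the harbour: 28.316 inHg = 958.89 mb.
Spread: 958.89 − 944.70 = 14 mb.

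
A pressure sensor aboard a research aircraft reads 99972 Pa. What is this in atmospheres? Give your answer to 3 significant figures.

1 Pa = 9.86923e-06 atm, so 99972 × 9.86923e-06 = 0.987 atm.

0.987 atm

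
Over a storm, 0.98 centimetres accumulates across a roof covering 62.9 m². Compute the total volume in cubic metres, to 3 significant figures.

0.616 cubic metres

Depth: 0.98 cm × 10 = 9.8 mm.
1 mm over 1 m² is 1 L, so volume = 9.8 × 62.9 = 616.42 L = 0.616 m³.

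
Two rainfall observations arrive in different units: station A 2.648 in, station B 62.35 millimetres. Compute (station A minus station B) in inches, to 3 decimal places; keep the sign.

0.193 in

station B: 62.35 mm = 2.45472 in.
Difference: 2.64800 − 2.45472 = 0.193 in.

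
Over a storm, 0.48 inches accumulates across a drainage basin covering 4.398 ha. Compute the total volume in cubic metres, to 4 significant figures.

Depth: 0.48 in × 25.4 = 12.192 mm.
Area: 4.398 ha = 43980 m².
1 mm over 1 m² is 1 L, so volume = 12.192 × 43980 = 536204.16 L = 536.2 m³.

536.2 cubic metres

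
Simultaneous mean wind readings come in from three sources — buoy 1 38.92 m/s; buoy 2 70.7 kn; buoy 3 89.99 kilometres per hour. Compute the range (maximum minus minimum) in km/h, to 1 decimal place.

buoy 1: 38.92 m/s = 140.112 km/h.
buoy 2: 70.7 kt = 130.936 km/h.
Spread: 140.112 − 89.990 = 50.1 km/h.

50.1 km/h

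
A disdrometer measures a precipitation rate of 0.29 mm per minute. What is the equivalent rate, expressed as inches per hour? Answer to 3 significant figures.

0.29 mm/minute × 0.0393701 in/mm × 60 minute/hour = 0.685 in/hour.

0.685 in/hour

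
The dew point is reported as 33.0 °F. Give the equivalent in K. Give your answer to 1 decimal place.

First to °C: 0.56 °C.
Then to K: 273.7 K.

273.7 K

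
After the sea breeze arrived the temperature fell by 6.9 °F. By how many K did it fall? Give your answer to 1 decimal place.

3.8 K

Converting a difference, only the 9/5 scale factor applies: ΔK = 6.9 × 0.5556 = 3.8 K.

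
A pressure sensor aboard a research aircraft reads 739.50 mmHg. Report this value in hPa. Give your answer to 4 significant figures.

1 mmHg = 1.33322 hPa, so 739.50 × 1.33322 = 985.9 hPa.

985.9 hPa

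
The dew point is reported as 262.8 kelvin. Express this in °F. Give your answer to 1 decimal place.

First to °C: -10.35 °C.
Then to °F: 13.4 °F.

13.4 °F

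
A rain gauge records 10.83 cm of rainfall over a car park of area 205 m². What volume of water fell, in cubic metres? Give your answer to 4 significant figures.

Depth: 10.83 cm × 10 = 108.3 mm.
1 mm over 1 m² is 1 L, so volume = 108.3 × 205 = 22201.5 L = 22.20 m³.

22.20 cubic metres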